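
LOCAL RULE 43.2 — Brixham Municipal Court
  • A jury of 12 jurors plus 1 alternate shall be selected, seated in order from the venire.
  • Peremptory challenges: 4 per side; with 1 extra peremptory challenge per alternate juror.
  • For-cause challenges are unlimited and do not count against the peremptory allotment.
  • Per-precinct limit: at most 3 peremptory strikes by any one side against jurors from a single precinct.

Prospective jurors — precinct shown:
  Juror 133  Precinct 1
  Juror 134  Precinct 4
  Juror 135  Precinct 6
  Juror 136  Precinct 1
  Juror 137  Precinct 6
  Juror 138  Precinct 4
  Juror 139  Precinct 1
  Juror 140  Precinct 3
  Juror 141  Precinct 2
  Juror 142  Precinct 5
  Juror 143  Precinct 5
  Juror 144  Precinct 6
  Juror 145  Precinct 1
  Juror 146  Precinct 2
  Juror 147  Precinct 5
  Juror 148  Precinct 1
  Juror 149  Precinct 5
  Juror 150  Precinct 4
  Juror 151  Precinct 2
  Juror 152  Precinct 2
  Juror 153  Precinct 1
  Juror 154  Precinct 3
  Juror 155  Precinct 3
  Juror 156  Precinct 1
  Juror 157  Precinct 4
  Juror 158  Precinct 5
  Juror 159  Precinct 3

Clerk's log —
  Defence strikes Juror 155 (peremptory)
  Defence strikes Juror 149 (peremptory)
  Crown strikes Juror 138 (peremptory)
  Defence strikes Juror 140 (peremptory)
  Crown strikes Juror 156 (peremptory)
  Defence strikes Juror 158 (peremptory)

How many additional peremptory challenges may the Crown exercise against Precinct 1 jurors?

Crown peremptories so far: #138, #156 — 2 of 5 used, 3 left overall.
Against Precinct 1: #156 — 1 used; per-precinct cap 3 leaves 2.
Binding limit: min(3, 2) = 2.

2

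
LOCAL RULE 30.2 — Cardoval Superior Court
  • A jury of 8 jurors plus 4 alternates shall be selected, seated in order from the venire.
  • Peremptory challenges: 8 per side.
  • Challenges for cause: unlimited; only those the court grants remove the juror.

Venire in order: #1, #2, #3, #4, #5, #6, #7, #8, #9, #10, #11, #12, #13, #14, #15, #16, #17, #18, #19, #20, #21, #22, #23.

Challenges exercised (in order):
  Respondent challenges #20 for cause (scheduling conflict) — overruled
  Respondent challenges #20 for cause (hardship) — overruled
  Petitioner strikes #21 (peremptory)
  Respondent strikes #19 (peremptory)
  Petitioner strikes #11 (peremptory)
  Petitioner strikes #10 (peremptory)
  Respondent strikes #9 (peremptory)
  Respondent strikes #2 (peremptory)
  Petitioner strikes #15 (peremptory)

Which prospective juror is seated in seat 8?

Removed: #2, #9, #10, #11, #15, #19, #21. (#20 stays — for-cause denied.)
Seating in order: seats 1–8 → #1, #3, #4, #5, #6, #7, #8, #12; alternates → #13, #14, #16, #17.
So seat 8 is #12.

12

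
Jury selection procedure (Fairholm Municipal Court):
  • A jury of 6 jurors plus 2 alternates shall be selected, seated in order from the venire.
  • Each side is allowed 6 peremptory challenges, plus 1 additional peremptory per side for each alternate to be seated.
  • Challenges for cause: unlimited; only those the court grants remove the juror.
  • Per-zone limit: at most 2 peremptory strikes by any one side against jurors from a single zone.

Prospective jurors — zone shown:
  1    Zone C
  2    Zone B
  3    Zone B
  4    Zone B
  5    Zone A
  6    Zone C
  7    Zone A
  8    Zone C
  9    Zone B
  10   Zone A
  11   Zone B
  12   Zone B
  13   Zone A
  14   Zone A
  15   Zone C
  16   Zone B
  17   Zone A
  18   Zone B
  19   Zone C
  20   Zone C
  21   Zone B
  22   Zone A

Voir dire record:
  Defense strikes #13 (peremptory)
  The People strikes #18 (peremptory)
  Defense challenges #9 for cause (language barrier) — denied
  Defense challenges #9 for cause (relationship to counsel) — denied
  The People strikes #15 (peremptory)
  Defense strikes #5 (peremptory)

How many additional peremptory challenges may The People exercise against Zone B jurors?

The People peremptories so far: #18, #15 — 2 of 8 used, 6 left overall.
Against Zone B: #18 — 1 used; per-zone cap 2 leaves 1.
Binding limit: min(6, 1) = 1.

1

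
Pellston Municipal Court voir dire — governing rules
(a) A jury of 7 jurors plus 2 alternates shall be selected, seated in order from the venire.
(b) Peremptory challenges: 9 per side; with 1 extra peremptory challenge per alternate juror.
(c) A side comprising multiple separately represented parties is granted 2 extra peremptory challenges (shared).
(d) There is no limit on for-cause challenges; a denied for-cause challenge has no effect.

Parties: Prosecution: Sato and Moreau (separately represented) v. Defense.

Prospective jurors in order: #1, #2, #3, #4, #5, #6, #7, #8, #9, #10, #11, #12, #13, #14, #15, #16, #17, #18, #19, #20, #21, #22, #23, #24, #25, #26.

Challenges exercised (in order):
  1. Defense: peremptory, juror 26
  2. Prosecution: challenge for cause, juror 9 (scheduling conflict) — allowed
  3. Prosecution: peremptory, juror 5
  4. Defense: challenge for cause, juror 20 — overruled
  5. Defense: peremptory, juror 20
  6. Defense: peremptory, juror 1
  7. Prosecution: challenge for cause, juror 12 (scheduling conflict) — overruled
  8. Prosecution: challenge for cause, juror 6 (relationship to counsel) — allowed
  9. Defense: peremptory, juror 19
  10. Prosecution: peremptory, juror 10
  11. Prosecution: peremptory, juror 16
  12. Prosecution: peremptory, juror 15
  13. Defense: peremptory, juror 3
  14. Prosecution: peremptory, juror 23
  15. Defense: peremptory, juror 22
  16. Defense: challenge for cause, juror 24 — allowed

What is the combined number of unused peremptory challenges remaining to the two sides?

13

Prosecution allotment: 9 base + 1 × 2 alternates + 2 multi-party = 13. Defense allotment: 9 base + 1 × 2 alternates = 11.
Prosecution peremptories used: #5, #10, #16, #15, #23 — 5 (for-cause on #9, #12, #6 don't count).
Defense peremptories used: #26, #20, #1, #19, #3, #22 — 6 (for-cause on #20, #24 don't count).
Remaining: (13 − 5) + (11 − 6) = 13.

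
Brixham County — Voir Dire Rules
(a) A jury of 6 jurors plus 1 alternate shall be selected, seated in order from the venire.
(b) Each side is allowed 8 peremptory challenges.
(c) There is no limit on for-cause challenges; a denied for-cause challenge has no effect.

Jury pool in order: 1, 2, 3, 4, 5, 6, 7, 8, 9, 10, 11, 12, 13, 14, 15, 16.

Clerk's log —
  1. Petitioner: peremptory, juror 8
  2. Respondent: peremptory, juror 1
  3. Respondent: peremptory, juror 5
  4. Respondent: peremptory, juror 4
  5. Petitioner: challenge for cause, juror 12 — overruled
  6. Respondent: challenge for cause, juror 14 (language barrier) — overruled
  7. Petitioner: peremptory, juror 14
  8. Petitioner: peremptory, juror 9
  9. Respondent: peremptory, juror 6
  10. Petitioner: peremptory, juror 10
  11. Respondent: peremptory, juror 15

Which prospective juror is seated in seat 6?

Removed: #1, #4, #5, #6, #8, #9, #10, #14, #15. (#12 stays — for-cause denied.)
Seating in order: seats 1–6 → #2, #3, #7, #11, #12, #13; alternates → #16.
So seat 6 is #13.

13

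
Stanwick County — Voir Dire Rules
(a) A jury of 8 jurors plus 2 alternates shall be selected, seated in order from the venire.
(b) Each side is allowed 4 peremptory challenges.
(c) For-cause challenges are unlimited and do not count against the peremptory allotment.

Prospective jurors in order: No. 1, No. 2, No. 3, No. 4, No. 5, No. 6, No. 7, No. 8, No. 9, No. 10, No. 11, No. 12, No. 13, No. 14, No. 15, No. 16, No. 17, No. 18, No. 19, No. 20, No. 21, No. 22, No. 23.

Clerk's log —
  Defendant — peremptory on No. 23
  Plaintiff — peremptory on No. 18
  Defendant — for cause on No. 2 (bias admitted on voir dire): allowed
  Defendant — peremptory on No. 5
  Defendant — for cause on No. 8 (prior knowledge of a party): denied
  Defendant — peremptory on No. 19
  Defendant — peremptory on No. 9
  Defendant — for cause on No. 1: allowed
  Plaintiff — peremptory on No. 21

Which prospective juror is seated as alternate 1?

13

Removed: #1, #2, #5, #9, #18, #19, #21, #23. (#8 stays — for-cause denied.)
Filling seats in venire order through position 9: #3, #4, #6, #7, #8, #10, #11, #12, #13.
So alternate 1 is #13.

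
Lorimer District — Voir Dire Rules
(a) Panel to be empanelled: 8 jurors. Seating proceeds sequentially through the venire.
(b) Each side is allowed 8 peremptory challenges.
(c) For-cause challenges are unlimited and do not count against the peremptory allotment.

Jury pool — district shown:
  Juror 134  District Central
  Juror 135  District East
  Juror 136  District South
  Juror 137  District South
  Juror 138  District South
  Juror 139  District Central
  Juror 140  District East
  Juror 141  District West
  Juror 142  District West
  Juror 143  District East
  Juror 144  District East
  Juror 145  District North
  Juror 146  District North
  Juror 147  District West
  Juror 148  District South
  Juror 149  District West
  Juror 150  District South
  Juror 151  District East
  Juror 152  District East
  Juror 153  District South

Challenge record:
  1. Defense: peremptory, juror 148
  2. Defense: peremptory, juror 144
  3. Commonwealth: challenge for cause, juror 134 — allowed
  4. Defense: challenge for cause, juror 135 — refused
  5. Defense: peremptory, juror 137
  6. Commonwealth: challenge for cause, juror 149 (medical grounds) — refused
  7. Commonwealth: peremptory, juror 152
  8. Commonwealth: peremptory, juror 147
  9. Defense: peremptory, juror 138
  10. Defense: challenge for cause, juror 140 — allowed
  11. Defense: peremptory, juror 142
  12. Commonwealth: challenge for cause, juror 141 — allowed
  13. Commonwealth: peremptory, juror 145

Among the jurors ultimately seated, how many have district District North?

1

Removed: #134, #137, #138, #140, #141, #142, #144, #145, #147, #148, #152.
Seated jurors 1–8: #135, #136, #139, #143, #146, #149, #150, #151.
Of those, in District North: #146 → 1.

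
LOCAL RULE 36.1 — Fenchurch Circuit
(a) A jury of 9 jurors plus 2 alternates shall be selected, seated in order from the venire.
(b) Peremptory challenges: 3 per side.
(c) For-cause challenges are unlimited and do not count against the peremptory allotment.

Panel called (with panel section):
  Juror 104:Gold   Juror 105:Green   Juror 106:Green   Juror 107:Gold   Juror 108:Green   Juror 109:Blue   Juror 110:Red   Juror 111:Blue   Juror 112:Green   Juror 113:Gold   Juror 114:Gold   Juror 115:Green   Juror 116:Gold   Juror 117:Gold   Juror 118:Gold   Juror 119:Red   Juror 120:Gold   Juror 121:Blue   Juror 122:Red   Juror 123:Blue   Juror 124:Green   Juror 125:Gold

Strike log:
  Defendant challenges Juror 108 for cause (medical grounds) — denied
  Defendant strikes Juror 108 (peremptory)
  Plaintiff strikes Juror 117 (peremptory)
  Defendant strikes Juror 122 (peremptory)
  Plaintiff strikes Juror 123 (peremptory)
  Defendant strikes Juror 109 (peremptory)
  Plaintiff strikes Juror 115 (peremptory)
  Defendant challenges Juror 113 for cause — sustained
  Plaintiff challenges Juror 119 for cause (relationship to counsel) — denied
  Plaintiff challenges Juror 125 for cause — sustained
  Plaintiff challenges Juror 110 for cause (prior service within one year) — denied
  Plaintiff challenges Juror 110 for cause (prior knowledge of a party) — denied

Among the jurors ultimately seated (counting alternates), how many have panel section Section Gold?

Removed: #108, #109, #113, #115, #117, #122, #123, #125.
Seated (11 incl. alternates): #104, #105, #106, #107, #110, #111, #112, #114, #116, #118, #119.
Of those, in Section Gold: #104, #107, #114, #116, #118 → 5.

5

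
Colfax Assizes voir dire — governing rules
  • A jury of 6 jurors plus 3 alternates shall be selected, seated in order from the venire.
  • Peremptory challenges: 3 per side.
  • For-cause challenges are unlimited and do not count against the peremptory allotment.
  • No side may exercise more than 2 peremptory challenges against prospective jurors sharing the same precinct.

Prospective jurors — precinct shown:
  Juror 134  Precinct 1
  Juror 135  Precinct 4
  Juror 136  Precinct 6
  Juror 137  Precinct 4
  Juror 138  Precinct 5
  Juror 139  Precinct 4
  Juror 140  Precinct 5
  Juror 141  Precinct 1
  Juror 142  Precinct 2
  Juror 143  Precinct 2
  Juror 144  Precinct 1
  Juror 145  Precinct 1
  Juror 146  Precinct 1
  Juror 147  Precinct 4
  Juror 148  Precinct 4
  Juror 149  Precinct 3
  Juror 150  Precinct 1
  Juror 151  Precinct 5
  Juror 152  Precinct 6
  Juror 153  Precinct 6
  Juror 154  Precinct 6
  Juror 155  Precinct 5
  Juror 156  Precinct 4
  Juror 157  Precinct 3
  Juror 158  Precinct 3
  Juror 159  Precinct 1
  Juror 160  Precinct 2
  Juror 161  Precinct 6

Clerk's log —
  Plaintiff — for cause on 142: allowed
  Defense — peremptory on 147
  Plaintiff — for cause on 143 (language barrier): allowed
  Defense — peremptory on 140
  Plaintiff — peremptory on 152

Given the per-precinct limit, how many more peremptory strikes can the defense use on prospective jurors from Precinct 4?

1

Defense peremptories so far: #147, #140 — 2 of 3 used, 1 left overall.
Against Precinct 4: #147 — 1 used; per-precinct cap 2 leaves 1.
Binding limit: min(1, 1) = 1.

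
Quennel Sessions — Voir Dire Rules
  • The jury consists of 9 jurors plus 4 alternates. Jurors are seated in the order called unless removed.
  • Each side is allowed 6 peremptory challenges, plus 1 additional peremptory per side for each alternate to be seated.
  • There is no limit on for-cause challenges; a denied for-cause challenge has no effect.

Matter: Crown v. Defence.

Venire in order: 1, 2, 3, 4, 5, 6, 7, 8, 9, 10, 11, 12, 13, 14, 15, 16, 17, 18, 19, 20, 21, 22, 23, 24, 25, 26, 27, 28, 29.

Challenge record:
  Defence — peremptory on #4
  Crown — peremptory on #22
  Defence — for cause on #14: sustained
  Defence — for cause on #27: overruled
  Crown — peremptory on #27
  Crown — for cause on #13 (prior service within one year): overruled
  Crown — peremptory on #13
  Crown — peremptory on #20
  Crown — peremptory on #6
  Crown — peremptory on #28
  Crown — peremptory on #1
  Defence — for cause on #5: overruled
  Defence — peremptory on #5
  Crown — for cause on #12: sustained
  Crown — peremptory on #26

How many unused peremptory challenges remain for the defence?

8

Defence allotment: 6 base + 1 × 4 alternates = 10.
Defence peremptories used: #4, #5 — 2 (for-cause on #14, #27, #5 don't count).
Remaining: 10 − 2 = 8.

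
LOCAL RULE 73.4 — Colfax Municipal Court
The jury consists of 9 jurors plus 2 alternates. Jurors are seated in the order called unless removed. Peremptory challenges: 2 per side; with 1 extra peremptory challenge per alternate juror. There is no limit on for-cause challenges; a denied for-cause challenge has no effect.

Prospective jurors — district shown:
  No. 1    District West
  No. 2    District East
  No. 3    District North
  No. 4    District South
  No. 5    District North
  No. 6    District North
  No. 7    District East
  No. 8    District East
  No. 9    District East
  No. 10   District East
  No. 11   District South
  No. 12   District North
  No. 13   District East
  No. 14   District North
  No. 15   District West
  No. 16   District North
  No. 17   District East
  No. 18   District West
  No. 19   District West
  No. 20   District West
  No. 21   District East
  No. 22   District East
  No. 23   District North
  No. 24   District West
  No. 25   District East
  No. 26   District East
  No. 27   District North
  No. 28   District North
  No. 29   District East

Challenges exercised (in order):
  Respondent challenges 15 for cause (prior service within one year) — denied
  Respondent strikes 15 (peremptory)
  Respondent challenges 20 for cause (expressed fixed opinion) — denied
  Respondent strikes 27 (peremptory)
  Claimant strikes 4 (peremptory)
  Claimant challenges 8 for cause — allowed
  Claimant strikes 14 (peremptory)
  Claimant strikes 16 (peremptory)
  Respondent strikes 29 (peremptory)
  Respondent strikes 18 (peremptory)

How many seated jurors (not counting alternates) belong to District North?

Removed: #4, #8, #14, #15, #16, #18, #27, #29.
Seated jurors 1–9: #1, #2, #3, #5, #6, #7, #9, #10, #11 (alternates #12, #13 not counted).
Of those, in District North: #3, #5, #6 → 3.

3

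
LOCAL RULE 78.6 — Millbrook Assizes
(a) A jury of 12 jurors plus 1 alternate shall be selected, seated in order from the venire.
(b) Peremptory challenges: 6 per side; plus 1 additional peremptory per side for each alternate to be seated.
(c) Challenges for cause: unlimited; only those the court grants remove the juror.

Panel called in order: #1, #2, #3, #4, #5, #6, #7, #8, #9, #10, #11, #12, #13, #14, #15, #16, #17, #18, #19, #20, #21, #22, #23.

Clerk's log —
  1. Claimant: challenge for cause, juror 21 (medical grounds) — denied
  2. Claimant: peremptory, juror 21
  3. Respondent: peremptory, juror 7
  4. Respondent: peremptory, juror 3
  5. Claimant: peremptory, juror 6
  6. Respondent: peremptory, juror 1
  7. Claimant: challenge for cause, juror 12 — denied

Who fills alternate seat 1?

Removed: #1, #3, #6, #7, #21. (#12 stays — for-cause denied.)
Seating in order: seats 1–12 → #2, #4, #5, #8, #9, #10, #11, #12, #13, #14, #15, #16; alternates → #17.
So alternate 1 is #17.

17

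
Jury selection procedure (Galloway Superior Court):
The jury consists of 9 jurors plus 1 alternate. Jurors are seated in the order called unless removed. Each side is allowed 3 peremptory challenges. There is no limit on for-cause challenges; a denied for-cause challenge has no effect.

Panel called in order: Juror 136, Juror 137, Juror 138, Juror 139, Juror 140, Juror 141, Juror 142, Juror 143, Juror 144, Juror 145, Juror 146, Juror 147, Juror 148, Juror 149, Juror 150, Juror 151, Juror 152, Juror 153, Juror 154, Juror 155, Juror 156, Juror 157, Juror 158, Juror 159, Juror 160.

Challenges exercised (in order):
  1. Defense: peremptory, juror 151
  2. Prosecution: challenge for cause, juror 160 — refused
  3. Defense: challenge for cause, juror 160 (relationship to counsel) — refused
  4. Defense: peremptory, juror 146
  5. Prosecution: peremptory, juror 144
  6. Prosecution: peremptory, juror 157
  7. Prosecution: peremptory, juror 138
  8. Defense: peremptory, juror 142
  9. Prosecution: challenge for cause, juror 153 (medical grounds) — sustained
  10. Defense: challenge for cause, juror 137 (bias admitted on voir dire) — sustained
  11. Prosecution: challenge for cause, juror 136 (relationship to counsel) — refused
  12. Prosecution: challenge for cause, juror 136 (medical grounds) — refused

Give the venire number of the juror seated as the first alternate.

Removed: #137, #138, #142, #144, #146, #151, #153, #157. (#136, #160 stay — for-cause denied.)
Seating in order: seats 1–9 → #136, #139, #140, #141, #143, #145, #147, #148, #149; alternates → #150.
So alternate 1 is #150.

150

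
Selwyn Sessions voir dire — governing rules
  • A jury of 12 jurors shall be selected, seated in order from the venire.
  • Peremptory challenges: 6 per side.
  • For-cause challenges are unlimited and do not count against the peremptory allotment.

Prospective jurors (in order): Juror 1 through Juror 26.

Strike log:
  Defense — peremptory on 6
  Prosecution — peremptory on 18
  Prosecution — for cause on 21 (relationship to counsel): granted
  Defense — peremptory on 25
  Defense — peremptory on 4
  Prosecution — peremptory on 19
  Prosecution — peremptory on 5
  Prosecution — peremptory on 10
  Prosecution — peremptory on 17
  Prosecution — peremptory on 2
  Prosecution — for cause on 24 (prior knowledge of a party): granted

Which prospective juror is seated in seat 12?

Removed: #2, #4, #5, #6, #10, #17, #18, #19, #21, #24, #25.
Filling seats in venire order through position 12: #1, #3, #7, #8, #9, #11, #12, #13, #14, #15, #16, #20.
So seat 12 is #20.

20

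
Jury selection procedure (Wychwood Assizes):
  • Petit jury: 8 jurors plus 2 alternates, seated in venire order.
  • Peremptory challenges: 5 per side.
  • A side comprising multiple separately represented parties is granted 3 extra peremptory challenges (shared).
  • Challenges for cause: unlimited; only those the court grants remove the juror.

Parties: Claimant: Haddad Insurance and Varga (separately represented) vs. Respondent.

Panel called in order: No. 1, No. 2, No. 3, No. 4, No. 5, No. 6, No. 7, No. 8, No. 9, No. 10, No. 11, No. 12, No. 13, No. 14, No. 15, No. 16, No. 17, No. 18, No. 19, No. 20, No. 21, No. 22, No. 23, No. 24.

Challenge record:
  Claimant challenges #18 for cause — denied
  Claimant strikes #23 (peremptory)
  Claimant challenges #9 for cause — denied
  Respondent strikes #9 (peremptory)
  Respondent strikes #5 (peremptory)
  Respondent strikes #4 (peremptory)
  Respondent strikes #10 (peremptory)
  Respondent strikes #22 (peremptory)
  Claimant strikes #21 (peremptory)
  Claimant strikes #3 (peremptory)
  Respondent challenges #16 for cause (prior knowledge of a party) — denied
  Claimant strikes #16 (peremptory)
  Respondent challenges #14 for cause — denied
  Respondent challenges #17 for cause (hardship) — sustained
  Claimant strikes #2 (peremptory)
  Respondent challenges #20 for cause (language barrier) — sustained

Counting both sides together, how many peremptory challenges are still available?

Claimant allotment: 5 base + 3 multi-party = 8. Respondent allotment: 5.
Claimant peremptories used: #23, #21, #3, #16, #2 — 5 (for-cause on #18, #9 don't count).
Respondent peremptories used: #9, #5, #4, #10, #22 — 5 (for-cause on #16, #14, #17, #20 don't count).
Remaining: (8 − 5) + (5 − 5) = 3.

3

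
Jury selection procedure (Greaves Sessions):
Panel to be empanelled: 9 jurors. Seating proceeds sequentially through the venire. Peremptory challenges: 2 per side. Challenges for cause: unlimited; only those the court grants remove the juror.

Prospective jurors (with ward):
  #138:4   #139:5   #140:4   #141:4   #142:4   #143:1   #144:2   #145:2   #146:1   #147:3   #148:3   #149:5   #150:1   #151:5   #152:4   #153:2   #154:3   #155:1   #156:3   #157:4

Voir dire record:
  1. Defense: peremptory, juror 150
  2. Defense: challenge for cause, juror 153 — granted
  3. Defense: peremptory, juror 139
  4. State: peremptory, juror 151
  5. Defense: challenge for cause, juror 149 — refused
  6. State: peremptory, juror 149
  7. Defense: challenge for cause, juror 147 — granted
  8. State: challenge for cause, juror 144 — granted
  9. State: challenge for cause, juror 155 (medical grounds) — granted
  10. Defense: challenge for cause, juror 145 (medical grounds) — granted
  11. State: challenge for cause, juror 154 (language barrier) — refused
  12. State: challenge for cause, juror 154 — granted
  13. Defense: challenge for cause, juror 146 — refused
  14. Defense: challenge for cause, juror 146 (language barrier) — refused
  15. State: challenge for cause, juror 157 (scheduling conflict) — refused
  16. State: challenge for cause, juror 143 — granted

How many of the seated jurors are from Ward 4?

Removed: #139, #143, #144, #145, #147, #149, #150, #151, #153, #154, #155.
Seated jurors 1–9: #138, #140, #141, #142, #146, #148, #152, #156, #157.
Of those, in Ward 4: #138, #140, #141, #142, #152, #157 → 6.

6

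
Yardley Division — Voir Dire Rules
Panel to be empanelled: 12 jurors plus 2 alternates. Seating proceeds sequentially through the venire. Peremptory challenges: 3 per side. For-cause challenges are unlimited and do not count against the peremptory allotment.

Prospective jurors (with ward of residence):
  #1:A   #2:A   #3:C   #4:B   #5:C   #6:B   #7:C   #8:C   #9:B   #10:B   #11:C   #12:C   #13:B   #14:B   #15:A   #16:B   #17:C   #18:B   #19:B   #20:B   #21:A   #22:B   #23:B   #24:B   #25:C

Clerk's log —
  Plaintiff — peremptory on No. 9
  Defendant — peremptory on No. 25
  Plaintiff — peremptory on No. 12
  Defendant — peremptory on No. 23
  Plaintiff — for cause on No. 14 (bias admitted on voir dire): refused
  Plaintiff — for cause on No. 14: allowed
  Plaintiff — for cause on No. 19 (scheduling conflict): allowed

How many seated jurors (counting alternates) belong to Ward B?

Removed: #9, #12, #14, #19, #23, #25.
Seated (14 incl. alternates): #1, #2, #3, #4, #5, #6, #7, #8, #10, #11, #13, #15, #16, #17.
Of those, in Ward B: #4, #6, #10, #13, #16 → 5.

5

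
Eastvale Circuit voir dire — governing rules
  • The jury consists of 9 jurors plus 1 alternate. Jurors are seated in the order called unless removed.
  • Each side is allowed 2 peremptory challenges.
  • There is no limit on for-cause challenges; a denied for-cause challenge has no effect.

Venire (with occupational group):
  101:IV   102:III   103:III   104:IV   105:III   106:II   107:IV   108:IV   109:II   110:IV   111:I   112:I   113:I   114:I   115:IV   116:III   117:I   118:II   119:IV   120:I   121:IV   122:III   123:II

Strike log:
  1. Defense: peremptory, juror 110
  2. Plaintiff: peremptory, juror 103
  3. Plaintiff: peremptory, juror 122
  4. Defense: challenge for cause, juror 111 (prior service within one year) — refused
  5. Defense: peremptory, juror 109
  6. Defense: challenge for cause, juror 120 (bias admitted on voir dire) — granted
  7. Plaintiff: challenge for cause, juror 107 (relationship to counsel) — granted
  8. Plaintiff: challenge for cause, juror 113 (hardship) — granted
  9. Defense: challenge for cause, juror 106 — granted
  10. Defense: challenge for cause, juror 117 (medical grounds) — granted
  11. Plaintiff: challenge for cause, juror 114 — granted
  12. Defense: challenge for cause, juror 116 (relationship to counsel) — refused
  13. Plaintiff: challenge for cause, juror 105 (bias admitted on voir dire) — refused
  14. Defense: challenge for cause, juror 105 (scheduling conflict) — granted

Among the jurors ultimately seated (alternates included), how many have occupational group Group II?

Removed: #103, #105, #106, #107, #109, #110, #113, #114, #117, #120, #122.
Seated (10 incl. alternates): #101, #102, #104, #108, #111, #112, #115, #116, #118, #119.
Of those, in Group II: #118 → 1.

1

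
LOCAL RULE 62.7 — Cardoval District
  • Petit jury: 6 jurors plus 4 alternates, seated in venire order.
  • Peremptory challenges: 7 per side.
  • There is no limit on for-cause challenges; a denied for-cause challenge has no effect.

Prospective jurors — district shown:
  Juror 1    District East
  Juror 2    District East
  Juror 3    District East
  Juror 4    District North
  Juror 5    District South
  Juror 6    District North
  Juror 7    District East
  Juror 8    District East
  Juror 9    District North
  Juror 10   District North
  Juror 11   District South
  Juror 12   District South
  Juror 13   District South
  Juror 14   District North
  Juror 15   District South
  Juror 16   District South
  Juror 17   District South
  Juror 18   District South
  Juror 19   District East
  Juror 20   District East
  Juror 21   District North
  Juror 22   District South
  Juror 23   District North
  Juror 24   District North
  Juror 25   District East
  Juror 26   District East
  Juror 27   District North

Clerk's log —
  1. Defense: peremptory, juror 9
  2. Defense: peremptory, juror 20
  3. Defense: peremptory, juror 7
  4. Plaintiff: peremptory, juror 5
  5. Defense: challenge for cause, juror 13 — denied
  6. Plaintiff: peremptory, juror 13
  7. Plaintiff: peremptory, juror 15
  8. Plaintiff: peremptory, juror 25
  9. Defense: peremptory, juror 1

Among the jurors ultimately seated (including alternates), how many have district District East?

3

Removed: #1, #5, #7, #9, #13, #15, #20, #25.
Seated (10 incl. alternates): #2, #3, #4, #6, #8, #10, #11, #12, #14, #16.
Of those, in District East: #2, #3, #8 → 3.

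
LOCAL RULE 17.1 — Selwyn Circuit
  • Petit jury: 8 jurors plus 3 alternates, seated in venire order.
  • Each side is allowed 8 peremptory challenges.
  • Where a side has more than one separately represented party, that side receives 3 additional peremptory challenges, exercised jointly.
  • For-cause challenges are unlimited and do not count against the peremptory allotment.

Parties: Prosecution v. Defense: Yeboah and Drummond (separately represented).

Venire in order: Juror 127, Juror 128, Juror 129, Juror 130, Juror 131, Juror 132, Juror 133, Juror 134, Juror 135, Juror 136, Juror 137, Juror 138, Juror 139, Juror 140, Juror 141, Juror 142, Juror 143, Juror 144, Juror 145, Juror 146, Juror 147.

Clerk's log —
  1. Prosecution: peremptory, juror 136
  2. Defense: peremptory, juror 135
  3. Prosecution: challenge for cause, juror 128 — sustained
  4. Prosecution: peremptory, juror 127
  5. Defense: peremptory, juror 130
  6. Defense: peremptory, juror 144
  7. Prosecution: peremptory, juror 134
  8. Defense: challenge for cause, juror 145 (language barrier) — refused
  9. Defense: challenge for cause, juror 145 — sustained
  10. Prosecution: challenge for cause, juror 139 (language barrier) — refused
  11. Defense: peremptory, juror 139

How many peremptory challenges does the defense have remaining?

7

Defense allotment: 8 base + 3 multi-party = 11.
Defense peremptories used: #135, #130, #144, #139 — 4 (for-cause on #145, #145 don't count).
Remaining: 11 − 4 = 7.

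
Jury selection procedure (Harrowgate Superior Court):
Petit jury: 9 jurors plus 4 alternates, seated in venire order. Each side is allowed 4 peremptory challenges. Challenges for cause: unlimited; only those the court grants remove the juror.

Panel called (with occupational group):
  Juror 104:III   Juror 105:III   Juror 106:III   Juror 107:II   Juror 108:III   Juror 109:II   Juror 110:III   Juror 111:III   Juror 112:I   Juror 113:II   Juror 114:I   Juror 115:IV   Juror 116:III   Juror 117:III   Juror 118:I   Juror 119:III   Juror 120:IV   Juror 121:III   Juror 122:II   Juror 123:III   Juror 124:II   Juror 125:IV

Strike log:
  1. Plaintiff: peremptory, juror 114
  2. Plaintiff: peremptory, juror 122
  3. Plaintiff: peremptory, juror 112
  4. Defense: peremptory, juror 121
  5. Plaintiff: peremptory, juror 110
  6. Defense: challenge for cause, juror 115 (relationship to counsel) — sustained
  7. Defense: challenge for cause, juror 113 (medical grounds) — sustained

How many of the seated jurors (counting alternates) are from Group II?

2

Removed: #110, #112, #113, #114, #115, #121, #122.
Seated (13 incl. alternates): #104, #105, #106, #107, #108, #109, #111, #116, #117, #118, #119, #120, #123.
Of those, in Group II: #107, #109 → 2.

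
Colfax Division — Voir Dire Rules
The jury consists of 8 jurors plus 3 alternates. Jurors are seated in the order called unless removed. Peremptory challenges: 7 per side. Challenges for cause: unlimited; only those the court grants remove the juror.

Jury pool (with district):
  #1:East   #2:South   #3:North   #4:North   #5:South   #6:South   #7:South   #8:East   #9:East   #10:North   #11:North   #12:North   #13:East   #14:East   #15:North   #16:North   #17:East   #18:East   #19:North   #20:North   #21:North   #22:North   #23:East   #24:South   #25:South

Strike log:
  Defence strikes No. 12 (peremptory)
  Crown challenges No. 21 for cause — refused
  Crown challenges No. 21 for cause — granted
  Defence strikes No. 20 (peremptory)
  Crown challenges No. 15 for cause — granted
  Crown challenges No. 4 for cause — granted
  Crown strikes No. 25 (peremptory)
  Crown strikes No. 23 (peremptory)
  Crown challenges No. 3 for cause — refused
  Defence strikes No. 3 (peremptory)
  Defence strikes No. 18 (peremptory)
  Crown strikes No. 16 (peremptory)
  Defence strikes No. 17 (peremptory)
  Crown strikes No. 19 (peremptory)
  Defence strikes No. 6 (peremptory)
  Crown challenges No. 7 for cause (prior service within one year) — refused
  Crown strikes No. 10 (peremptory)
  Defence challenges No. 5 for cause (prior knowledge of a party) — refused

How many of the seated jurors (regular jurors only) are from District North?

Removed: #3, #4, #6, #10, #12, #15, #16, #17, #18, #19, #20, #21, #23, #25.
Seated jurors 1–8: #1, #2, #5, #7, #8, #9, #11, #13 (alternates #14, #22, #24 not counted).
Of those, in District North: #11 → 1.

1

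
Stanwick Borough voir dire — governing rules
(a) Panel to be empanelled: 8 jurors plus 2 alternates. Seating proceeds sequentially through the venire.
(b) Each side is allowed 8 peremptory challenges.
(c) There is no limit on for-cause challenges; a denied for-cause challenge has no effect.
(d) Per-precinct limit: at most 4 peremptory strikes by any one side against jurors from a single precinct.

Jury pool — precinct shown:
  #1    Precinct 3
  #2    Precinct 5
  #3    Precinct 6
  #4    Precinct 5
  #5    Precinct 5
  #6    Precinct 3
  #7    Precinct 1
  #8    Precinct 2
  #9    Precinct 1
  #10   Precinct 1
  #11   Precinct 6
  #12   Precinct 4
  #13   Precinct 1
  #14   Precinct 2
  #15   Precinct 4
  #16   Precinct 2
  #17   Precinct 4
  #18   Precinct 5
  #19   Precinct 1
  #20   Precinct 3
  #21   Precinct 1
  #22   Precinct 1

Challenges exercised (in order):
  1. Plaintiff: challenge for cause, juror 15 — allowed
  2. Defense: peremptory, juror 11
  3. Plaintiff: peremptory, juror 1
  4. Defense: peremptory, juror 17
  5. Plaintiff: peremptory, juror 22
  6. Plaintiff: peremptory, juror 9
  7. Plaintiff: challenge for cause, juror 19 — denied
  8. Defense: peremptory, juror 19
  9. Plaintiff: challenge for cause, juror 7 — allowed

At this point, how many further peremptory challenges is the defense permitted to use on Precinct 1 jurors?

3

Defense peremptories so far: #11, #17, #19 — 3 of 8 used, 5 left overall.
Against Precinct 1: #19 — 1 used; per-precinct cap 4 leaves 3.
Binding limit: min(5, 3) = 3.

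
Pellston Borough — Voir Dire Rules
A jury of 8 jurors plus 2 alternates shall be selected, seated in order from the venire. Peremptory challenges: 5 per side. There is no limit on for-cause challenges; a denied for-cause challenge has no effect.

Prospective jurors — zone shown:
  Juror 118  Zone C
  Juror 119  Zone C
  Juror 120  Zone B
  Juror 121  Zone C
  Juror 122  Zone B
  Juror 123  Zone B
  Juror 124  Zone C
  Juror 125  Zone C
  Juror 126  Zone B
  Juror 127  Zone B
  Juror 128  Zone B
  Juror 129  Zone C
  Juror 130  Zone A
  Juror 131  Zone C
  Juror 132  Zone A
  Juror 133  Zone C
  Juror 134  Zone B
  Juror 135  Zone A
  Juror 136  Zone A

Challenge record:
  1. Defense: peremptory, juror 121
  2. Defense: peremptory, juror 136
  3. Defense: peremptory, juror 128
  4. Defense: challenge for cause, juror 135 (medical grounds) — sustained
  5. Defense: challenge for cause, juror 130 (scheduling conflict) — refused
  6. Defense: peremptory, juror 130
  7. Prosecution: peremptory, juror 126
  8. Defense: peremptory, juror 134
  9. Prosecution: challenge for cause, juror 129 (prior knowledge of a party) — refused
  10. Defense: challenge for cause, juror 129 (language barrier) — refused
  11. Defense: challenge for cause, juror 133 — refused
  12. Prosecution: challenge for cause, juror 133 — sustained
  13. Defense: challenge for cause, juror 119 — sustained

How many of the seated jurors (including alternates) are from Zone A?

1

Removed: #119, #121, #126, #128, #130, #133, #134, #135, #136.
Seated (10 incl. alternates): #118, #120, #122, #123, #124, #125, #127, #129, #131, #132.
Of those, in Zone A: #132 → 1.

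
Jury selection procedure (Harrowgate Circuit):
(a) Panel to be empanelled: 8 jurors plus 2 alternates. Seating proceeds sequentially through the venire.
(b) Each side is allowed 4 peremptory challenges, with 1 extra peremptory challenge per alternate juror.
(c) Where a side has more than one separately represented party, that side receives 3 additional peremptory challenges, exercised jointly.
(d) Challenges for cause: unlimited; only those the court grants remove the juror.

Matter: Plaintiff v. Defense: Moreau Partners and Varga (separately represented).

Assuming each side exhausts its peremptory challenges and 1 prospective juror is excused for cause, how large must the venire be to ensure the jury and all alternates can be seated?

Seats to fill: 8 + 2 alternates = 10.
Peremptories — Plaintiff: 4 + 1×2 = 6; Defense: 4 + 1×2 + 3 = 9; total 15.
For-cause removals: 1.
Minimum venire: 10 + 15 + 1 = 26.

26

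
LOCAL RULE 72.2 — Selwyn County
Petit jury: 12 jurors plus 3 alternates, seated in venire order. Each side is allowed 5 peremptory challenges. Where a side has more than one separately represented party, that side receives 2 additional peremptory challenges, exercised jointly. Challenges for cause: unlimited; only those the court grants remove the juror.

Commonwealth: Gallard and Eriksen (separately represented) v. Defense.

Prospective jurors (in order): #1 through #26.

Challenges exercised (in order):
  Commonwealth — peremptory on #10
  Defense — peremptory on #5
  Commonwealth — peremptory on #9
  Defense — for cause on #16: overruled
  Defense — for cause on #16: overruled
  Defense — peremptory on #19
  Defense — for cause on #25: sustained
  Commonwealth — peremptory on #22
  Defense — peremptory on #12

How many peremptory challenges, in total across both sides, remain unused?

6

Commonwealth allotment: 5 base + 2 multi-party = 7. Defense allotment: 5.
Commonwealth peremptories used: #10, #9, #22 — 3.
Defense peremptories used: #5, #19, #12 — 3 (for-cause on #16, #16, #25 don't count).
Remaining: (7 − 3) + (5 − 3) = 6.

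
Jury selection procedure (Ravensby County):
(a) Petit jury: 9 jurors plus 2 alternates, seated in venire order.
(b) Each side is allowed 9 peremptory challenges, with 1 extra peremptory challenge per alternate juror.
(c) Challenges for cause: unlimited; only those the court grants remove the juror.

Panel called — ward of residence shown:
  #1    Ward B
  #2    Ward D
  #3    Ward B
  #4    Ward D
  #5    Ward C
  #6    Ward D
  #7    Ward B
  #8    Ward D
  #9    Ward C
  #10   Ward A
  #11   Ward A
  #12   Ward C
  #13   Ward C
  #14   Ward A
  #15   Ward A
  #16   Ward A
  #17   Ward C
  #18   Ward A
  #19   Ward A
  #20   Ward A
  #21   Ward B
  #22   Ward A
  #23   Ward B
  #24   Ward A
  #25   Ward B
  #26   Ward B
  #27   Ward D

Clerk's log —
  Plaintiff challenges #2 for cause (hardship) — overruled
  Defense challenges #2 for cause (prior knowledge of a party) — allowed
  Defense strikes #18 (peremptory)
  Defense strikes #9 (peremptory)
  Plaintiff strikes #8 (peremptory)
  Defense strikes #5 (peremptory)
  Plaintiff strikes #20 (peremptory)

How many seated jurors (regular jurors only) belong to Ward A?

Removed: #2, #5, #8, #9, #18, #20.
Seated jurors 1–9: #1, #3, #4, #6, #7, #10, #11, #12, #13 (alternates #14, #15 not counted).
Of those, in Ward A: #10, #11 → 2.

2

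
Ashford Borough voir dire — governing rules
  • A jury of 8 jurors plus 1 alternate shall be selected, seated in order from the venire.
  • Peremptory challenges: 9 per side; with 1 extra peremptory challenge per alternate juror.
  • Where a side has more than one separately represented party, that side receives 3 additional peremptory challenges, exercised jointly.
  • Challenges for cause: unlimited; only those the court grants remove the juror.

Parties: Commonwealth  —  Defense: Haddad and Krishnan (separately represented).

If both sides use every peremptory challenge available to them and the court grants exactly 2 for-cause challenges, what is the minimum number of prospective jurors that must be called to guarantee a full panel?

Seats to fill: 8 + 1 alternates = 9.
Peremptories — Commonwealth: 9 + 1×1 = 10; Defense: 9 + 1×1 + 3 = 13; total 23.
For-cause removals: 2.
Minimum venire: 9 + 23 + 2 = 34.

34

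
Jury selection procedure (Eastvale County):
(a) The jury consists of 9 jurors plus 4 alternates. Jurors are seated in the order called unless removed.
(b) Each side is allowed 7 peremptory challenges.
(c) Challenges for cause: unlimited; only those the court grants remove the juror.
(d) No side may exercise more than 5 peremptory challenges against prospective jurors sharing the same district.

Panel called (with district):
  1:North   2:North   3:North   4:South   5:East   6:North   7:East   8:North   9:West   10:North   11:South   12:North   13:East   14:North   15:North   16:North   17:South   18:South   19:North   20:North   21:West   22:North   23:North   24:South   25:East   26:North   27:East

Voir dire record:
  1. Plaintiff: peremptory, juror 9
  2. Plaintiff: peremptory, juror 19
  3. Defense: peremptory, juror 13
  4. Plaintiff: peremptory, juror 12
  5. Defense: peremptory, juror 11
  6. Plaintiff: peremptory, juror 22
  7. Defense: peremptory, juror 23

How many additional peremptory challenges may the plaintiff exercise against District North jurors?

Plaintiff peremptories so far: #9, #19, #12, #22 — 4 of 7 used, 3 left overall.
Against District North: #19, #12, #22 — 3 used; per-district cap 5 leaves 2.
Binding limit: min(3, 2) = 2.

2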